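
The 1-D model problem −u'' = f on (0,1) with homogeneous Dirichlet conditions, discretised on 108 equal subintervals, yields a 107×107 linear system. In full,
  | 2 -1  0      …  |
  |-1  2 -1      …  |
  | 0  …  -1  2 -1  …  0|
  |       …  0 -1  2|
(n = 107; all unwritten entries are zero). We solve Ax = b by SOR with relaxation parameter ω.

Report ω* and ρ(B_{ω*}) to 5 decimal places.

½·tridiag(1,0,1) at n=107: λ_k = cos(kπ/108); max |λ| at k=1 ⇒ ρ_J = cos(π/108) ≈ 0.99958.
√(1−ρ_J²) simplifies to sin(π/108) = 0.029085.
ω* = 2/(1 + 0.029085) = 2/1.029085 = 1.94347.
Hence ρ(B_{ω*}) = 1.94347 − 1 = 0.94347.

ω* = 1.94347, ρ_SOR = 0.94347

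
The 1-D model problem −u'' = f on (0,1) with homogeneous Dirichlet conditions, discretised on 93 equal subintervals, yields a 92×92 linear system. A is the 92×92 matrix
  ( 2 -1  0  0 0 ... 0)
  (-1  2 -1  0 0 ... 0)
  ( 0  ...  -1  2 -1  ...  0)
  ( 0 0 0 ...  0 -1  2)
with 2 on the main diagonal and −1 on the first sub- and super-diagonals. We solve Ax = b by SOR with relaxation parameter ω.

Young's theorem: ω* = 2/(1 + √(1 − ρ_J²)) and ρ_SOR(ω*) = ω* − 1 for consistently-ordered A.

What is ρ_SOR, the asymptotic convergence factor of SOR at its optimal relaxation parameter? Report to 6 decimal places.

ρ_SOR = 0.934659

[ρ_J] n=92: ρ(B_J) = cos(π/(n+1)) = cos(π/93) = 0.999429.
1 − cos²(π/93) = sin²(π/93) ⇒ √(1−ρ_J²) = sin(π/93) = 0.0337741.
Young: ω* = 2/(1+√(1−ρ_J²)) = 2/(1+0.0337741) = 2/1.0337741 = 1.934659.
ρ(B_{ω*}) = ω*−1 = 0.934659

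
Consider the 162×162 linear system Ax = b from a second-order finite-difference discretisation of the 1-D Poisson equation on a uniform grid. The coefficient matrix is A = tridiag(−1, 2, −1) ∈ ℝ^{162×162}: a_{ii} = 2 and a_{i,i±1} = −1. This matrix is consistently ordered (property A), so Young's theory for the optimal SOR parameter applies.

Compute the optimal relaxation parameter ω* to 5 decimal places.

ω* = 1.96218

B_J for the 162×162 system has eigenvalues cos(kπ/163); ρ_J = cos(π/163) = 0.99981.
root = sin(π/163) = 0.019272  (since 1−cos² = sin²).
ω* = 2/(1 + 0.019272) = 2/1.019272 = 1.96218.
Hence ρ(B_{ω*}) = 1.96218 − 1 = 0.96218.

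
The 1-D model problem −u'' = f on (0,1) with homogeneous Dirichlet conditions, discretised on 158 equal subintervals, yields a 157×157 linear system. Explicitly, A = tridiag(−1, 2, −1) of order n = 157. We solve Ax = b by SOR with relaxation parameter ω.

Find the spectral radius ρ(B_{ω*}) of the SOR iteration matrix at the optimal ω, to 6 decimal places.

ρ_SOR = 0.961011

spectrum of D⁻¹(L+U) = {cos(kπ/158) : 1≤k≤157}; ρ_J = cos(π/158) = 0.999802.
√(1 − cos²(π/158)) = sin(π/158) ≈ 0.0198822.
So ω* = 2/1.0198822 = 1.961011 (Young).
ρ(B_{ω*}) = ω*−1 = 0.961011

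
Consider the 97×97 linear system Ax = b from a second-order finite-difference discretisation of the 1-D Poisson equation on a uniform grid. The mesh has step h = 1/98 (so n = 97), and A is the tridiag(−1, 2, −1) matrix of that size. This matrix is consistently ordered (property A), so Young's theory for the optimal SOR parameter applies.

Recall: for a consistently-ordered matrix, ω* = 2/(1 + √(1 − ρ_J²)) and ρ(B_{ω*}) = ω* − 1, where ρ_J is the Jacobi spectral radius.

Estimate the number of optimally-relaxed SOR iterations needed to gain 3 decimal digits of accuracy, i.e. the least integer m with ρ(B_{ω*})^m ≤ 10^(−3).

m = 108

With n=97, ρ(Jacobi) = cos(π/98) = 0.9994862.
1 − cos²(π/98) = sin²(π/98) ⇒ √(1−ρ_J²) = sin(π/98) = 0.0320516.
Then 2/(1+√(1−ρ_J²)) = 2/(1+0.0320516); ω* = 2/1.0320516 = 1.9378876.
ρ(B_{ω*}) = ω*−1 = 0.9378876
(0.9378876)^m ≤ 10^{−3}  ⇒  m·ln(0.9378876) ≤ −3·ln10  ⇒  m ≥ 107.723  ⇒  m = 108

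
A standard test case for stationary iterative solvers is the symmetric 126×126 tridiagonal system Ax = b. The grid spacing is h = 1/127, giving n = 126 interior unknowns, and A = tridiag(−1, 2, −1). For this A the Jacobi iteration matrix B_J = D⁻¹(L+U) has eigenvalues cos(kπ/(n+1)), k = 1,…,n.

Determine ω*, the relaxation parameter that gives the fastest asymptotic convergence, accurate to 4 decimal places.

ω* = 1.9517

½·tridiag(1,0,1) at n=126: λ_k = cos(kπ/127); max |λ| at k=1 ⇒ ρ_J = cos(π/127) ≈ 0.9997.
√(1 − cos²(π/127)) = sin(π/127) ≈ 0.02473.
Young: ω* = 2/(1+√(1−ρ_J²)) = 2/(1+0.02473) = 2/1.02473 = 1.9517.
ρ_SOR = ω* − 1 = 1.9517 − 1 = 0.9517.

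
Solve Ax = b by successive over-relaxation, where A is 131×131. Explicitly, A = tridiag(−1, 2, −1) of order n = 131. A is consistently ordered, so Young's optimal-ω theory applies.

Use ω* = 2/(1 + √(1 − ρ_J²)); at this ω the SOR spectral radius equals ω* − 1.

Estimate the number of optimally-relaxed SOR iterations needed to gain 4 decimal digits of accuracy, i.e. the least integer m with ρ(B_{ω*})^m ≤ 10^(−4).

n=131: λ(B_J) = 1 − λ(A)/2 = cos(kπ/132); k=1 gives ρ_J = 0.9997168.
√(1−ρ_J²) simplifies to sin(π/132) = 0.0237977.
[ω*] 2 ÷ (1 + 0.0237977) = 2 ÷ 1.0237977 = 1.9535109.
[ρ_SOR] ω* − 1 = 0.9535109.
ρ_SOR^m ≤ 10^(−4) ⇔ m ≥ 4·ln10/(−ln 0.9535109) = 9.21034/0.0476044 = 193.477; m = ⌈193.477⌉ = 194.

m = 194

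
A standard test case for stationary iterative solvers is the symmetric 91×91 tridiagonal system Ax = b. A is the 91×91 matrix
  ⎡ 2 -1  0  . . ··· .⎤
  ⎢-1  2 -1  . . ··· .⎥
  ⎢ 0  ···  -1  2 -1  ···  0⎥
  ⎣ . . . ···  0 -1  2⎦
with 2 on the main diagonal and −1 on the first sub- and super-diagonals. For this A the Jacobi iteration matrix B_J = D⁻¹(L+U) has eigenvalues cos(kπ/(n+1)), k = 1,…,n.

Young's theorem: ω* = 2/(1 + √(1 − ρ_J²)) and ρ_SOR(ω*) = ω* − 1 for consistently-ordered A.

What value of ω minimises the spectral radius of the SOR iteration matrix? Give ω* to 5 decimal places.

With n=91, ρ(Jacobi) = cos(π/92) = 0.99942.
root = sin(π/92) = 0.034141  (since 1−cos² = sin²).
[ω*] 2 ÷ (1 + 0.034141) = 2 ÷ 1.034141 = 1.93397.
and ρ(B_{ω*}) = 1.93397 − 1 = 0.93397.

ω* = 1.93397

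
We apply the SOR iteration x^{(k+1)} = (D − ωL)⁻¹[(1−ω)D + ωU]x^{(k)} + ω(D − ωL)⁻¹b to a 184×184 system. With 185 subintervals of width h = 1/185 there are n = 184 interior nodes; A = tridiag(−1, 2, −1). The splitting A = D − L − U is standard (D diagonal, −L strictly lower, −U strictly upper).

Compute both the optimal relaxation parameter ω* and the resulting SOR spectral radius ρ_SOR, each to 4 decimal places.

ω* = 1.9666, ρ_SOR = 0.9666

spectrum of D⁻¹(L+U) = {cos(kπ/185) : 1≤k≤184}; ρ_J = cos(π/185) = 0.9999.
root = sin(π/185) = 0.01698  (since 1−cos² = sin²).
Young: ω* = 2/(1+√(1−ρ_J²)) = 2/(1+0.01698) = 2/1.01698 = 1.9666.
ρ(B_{ω*}) = ω*−1 = 0.9666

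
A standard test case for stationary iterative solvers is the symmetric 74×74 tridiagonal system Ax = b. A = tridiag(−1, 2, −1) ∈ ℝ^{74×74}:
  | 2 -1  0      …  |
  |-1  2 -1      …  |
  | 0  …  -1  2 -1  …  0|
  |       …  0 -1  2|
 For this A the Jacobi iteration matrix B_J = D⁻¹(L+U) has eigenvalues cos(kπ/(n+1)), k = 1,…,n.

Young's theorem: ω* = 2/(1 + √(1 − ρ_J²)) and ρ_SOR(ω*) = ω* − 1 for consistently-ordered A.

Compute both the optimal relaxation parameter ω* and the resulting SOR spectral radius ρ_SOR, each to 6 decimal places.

n=74: λ(B_J) = 1 − λ(A)/2 = cos(kπ/75); k=1 gives ρ_J = 0.999123.
1 − cos²(π/75) = sin²(π/75) ⇒ √(1−ρ_J²) = sin(π/75) = 0.0418757.
ω* = 2/(1+0.0418757) = 1.919615
and ρ(B_{ω*}) = 1.919615 − 1 = 0.919615.

ω* = 1.919615, ρ_SOR = 0.919615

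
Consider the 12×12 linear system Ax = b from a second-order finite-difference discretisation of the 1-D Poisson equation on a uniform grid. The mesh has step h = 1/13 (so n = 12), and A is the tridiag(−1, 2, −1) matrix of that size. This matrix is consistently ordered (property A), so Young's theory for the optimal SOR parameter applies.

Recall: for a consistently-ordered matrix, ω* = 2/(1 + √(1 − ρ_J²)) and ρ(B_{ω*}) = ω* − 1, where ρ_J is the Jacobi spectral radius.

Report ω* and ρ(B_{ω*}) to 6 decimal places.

ω* = 1.613794, ρ_SOR = 0.613794

n=12: λ(B_J) = 1 − λ(A)/2 = cos(kπ/13); k=1 gives ρ_J = 0.970942.
√(1−ρ_J²) = |sin(π/13)| = 0.2393157
ω* = 2 / (1 + 0.2393157) = 2 / 1.2393157 ≈ 1.613794.
ρ_SOR = ω* − 1 ≈ 0.613794.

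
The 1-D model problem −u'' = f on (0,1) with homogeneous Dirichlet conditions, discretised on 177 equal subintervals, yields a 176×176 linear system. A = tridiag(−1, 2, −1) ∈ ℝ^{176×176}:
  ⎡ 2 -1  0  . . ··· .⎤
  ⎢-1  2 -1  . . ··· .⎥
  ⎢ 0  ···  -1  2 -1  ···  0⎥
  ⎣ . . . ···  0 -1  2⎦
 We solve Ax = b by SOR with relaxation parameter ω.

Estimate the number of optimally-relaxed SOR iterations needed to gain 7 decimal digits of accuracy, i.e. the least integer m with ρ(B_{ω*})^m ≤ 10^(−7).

m = 455

spectrum of D⁻¹(L+U) = {cos(kπ/177) : 1≤k≤176}; ρ_J = cos(π/177) = 0.9998425.
√(1 − cos²(π/177)) = sin(π/177) ≈ 0.0177482.
ω* = 2/(1 + 0.0177482) = 2/1.0177482 = 1.9651226.
[ρ_SOR] ω* − 1 = 0.9651226.
(0.9651226)^m ≤ 10^{−7}  ⇒  m·ln(0.9651226) ≤ −7·ln10  ⇒  m ≥ 454.030  ⇒  m = 455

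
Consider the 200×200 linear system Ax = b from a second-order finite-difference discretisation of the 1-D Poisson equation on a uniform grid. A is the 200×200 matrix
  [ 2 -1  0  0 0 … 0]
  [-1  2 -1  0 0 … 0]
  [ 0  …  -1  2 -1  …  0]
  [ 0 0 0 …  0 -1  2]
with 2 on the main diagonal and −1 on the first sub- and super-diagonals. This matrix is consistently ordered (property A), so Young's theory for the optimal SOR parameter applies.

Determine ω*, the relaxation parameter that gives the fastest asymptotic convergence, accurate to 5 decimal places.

ω* = 1.96922

ρ_J = max_k |cos(kπ/201)| = cos(π/201) = 0.99988
√(1−ρ_J²) = |sin(π/201)| = 0.015629
So ω* = 2/1.015629 = 1.96922 (Young).
ρ_SOR = ω* − 1 = 1.96922 − 1 = 0.96922.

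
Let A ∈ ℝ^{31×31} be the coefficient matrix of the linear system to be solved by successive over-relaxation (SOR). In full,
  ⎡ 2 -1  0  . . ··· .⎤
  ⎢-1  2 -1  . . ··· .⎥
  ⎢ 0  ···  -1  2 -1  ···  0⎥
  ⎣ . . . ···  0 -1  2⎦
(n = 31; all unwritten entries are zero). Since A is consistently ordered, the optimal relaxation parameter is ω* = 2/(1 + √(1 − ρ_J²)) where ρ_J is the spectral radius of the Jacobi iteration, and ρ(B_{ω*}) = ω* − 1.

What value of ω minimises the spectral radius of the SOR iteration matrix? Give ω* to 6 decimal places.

ρ_J = max_k |cos(kπ/32)| = cos(π/32) = 0.995185
root = sin(π/32) = 0.0980171  (since 1−cos² = sin²).
ω* = 2 / (1 + 0.0980171) = 2 / 1.0980171 ≈ 1.821465.
ρ_SOR = ω* − 1 ≈ 0.821465.

ω* = 1.821465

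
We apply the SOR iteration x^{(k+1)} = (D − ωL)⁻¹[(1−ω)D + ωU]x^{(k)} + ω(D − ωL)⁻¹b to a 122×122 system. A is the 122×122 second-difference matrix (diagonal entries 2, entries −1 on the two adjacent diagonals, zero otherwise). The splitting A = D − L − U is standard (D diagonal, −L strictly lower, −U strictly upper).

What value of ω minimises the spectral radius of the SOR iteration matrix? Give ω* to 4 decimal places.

ω* = 1.9502

B_J for the 122×122 system has eigenvalues cos(kπ/123); ρ_J = cos(π/123) = 0.9997.
√(1−ρ_J²) = |sin(π/123)| = 0.02554
ω* = 2/(1 + 0.02554) = 2/1.02554 = 1.9502.
Hence ρ(B_{ω*}) = 1.9502 − 1 = 0.9502.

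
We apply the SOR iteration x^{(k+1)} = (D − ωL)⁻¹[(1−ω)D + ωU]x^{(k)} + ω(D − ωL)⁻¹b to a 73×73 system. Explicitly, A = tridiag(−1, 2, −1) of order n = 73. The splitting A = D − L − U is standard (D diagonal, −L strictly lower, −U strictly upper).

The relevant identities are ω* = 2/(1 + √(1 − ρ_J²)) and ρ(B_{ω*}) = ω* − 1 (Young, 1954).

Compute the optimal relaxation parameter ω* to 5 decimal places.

With n=73, ρ(Jacobi) = cos(π/74) = 0.99910.
√(1 − cos²(π/74)) = sin(π/74) ≈ 0.042441.
ω* = 2/(1+0.042441) = 1.91857
ρ(B_{ω*}) = ω*−1 = 0.91857

ω* = 1.91857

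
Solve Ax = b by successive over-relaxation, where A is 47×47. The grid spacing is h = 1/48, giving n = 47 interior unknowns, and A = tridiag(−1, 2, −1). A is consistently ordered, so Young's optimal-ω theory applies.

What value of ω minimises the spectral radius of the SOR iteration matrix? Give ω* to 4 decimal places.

ρ_J = max_k |cos(kπ/48)| = cos(π/48) = 0.9979
root = sin(π/48) = 0.06540  (since 1−cos² = sin²).
Then 2/(1+√(1−ρ_J²)) = 2/(1+0.06540); ω* = 2/1.06540 = 1.8772.
ρ_SOR = ω* − 1 ≈ 0.8772.

ω* = 1.8772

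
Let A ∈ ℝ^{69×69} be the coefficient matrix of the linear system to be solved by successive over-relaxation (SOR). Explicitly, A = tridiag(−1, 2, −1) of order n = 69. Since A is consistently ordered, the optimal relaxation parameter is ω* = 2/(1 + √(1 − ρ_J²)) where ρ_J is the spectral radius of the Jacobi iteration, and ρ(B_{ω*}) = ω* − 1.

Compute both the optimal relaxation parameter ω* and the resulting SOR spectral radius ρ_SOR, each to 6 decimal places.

With n=69, ρ(Jacobi) = cos(π/70) = 0.998993.
√(1−ρ_J²) = |sin(π/70)| = 0.0448648
[ω*] 2 ÷ (1 + 0.0448648) = 2 ÷ 1.0448648 = 1.914123.
Hence ρ(B_{ω*}) = 1.914123 − 1 = 0.914123.

ω* = 1.914123, ρ_SOR = 0.914123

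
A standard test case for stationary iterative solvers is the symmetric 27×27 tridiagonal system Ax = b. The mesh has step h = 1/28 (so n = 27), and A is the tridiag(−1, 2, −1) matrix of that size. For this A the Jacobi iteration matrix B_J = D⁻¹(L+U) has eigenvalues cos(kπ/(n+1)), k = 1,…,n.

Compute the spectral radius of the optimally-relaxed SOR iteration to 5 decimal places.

[ρ_J] n=27: ρ(B_J) = cos(π/(n+1)) = cos(π/28) = 0.99371.
1 − cos²(π/28) = sin²(π/28) ⇒ √(1−ρ_J²) = sin(π/28) = 0.111964.
Then 2/(1+√(1−ρ_J²)) = 2/(1+0.111964); ω* = 2/1.111964 = 1.79862.
and ρ(B_{ω*}) = 1.79862 − 1 = 0.79862.

ρ_SOR = 0.79862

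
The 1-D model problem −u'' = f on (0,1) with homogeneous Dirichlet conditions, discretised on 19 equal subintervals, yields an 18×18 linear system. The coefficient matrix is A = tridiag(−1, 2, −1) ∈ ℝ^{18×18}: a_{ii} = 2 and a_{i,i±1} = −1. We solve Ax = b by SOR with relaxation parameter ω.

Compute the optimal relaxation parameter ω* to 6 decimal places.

ω* = 1.717336

½·tridiag(1,0,1) at n=18: λ_k = cos(kπ/19); max |λ| at k=1 ⇒ ρ_J = cos(π/19) ≈ 0.986361.
√(1−ρ_J²) = |sin(π/19)| = 0.1645946
ω* = 2/(1+0.1645946) = 1.717336
ρ(B_{ω*}) = ω*−1 = 0.717336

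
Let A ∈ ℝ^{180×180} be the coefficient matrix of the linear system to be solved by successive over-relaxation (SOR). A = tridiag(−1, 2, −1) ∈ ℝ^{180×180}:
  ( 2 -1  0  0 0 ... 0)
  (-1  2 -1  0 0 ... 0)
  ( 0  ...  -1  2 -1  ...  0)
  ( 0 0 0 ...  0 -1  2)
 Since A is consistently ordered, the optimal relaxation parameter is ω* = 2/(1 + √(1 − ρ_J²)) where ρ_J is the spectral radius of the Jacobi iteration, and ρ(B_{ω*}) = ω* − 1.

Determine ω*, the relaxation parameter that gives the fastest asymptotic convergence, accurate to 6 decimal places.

With n=180, ρ(Jacobi) = cos(π/181) = 0.999849.
1 − cos²(π/181) = sin²(π/181) ⇒ √(1−ρ_J²) = sin(π/181) = 0.0173560.
[ω*] 2 ÷ (1 + 0.0173560) = 2 ÷ 1.0173560 = 1.965880.
ρ_SOR = ω* − 1 ≈ 0.965880.

ω* = 1.965880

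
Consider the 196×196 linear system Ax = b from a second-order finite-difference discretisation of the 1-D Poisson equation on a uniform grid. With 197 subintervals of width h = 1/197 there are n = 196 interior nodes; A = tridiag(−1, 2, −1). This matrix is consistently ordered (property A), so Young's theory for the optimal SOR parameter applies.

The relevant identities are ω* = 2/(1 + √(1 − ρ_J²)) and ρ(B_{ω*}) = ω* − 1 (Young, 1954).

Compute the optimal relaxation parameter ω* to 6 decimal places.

ω* = 1.968608

½·tridiag(1,0,1) at n=196: λ_k = cos(kπ/197); max |λ| at k=1 ⇒ ρ_J = cos(π/197) ≈ 0.999873.
√(1−ρ_J²) simplifies to sin(π/197) = 0.0159465.
Then 2/(1+√(1−ρ_J²)) = 2/(1+0.0159465); ω* = 2/1.0159465 = 1.968608.
ρ_SOR = ω* − 1 ≈ 0.968608.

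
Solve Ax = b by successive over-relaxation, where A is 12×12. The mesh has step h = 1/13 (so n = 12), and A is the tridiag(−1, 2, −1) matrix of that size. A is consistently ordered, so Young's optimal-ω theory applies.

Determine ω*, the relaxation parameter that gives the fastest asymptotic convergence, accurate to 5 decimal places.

With n=12, ρ(Jacobi) = cos(π/13) = 0.97094.
√(1 − cos²(π/13)) = sin(π/13) ≈ 0.239316.
So ω* = 2/1.239316 = 1.61379 (Young).
ρ(B_{ω*}) = ω*−1 = 0.61379

ω* = 1.61379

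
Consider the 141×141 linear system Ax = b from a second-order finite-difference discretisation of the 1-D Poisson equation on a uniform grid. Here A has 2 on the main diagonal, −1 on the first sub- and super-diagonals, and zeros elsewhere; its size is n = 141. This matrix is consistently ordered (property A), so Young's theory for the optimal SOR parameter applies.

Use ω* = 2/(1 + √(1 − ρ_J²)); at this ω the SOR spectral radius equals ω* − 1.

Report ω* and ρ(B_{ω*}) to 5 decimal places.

ω* = 1.95671, ρ_SOR = 0.95671

ρ_J = max_k |cos(kπ/142)| = cos(π/142) = 0.99976
1 − cos²(π/142) = sin²(π/142) ⇒ √(1−ρ_J²) = sin(π/142) = 0.022122.
[ω*] 2 ÷ (1 + 0.022122) = 2 ÷ 1.022122 = 1.95671.
[ρ_SOR] ω* − 1 = 0.95671.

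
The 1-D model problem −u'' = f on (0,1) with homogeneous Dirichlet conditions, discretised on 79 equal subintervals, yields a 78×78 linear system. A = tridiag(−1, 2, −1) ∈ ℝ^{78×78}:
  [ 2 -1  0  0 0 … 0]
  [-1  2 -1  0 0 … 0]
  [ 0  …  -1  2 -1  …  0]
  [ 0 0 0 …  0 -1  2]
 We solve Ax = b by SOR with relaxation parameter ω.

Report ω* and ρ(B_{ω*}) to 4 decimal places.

spectrum of D⁻¹(L+U) = {cos(kπ/79) : 1≤k≤78}; ρ_J = cos(π/79) = 0.9992.
√(1−ρ_J²) simplifies to sin(π/79) = 0.03976.
So ω* = 2/1.03976 = 1.9235 (Young).
[ρ_SOR] ω* − 1 = 0.9235.

ω* = 1.9235, ρ_SOR = 0.9235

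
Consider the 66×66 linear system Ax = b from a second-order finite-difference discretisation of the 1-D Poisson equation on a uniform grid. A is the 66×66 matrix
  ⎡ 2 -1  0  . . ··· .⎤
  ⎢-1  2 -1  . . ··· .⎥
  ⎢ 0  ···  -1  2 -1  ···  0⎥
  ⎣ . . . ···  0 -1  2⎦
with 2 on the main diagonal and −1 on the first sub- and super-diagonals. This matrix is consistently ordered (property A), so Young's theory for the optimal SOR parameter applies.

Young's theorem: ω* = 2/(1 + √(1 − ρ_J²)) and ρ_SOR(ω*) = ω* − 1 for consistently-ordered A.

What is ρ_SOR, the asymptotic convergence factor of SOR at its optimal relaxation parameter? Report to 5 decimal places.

n=66: λ(B_J) = 1 − λ(A)/2 = cos(kπ/67); k=1 gives ρ_J = 0.99890.
√(1 − cos²(π/67)) = sin(π/67) ≈ 0.046872.
So ω* = 2/1.046872 = 1.91045 (Young).
ρ_SOR = ω* − 1 = 1.91045 − 1 = 0.91045.

ρ_SOR = 0.91045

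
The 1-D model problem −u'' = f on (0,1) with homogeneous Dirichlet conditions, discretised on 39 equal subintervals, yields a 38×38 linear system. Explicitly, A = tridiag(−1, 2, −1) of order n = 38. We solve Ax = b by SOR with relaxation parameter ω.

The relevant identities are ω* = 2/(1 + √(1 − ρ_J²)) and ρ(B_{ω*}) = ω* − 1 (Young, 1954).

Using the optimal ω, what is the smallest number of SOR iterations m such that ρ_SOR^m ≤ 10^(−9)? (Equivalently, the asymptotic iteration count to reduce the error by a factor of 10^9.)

m = 129

½·tridiag(1,0,1) at n=38: λ_k = cos(kπ/39); max |λ| at k=1 ⇒ ρ_J = cos(π/39) ≈ 0.9967573.
√(1 − cos²(π/39)) = sin(π/39) ≈ 0.0804666.
[ω*] 2 ÷ (1 + 0.0804666) = 2 ÷ 1.0804666 = 1.8510521.
Hence ρ(B_{ω*}) = 1.8510521 − 1 = 0.8510521.
ρ_SOR^m ≤ 10^(−9) ⇔ m ≥ 9·ln10/(−ln 0.8510521) = 20.7233/0.161282 = 128.491; m = ⌈128.491⌉ = 129.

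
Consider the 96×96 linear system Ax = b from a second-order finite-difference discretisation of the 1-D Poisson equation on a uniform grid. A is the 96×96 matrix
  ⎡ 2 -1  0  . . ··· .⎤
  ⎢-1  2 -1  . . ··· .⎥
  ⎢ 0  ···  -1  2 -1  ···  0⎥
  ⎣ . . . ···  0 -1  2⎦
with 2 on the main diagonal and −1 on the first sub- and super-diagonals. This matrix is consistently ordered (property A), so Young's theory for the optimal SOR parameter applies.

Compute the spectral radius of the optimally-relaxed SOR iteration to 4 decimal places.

ρ_SOR = 0.9373

½·tridiag(1,0,1) at n=96: λ_k = cos(kπ/97); max |λ| at k=1 ⇒ ρ_J = cos(π/97) ≈ 0.9995.
√(1−ρ_J²) = |sin(π/97)| = 0.03238
ω* = 2/(1+0.03238) = 1.9373
[ρ_SOR] ω* − 1 = 0.9373.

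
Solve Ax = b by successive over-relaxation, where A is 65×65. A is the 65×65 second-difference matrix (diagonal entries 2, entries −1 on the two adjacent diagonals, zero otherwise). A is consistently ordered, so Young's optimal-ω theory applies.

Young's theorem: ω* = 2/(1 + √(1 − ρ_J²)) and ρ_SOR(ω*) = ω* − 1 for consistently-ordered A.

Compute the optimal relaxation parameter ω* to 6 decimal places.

ω* = 1.909159

½·tridiag(1,0,1) at n=65: λ_k = cos(kπ/66); max |λ| at k=1 ⇒ ρ_J = cos(π/66) ≈ 0.998867.
1 − cos²(π/66) = sin²(π/66) ⇒ √(1−ρ_J²) = sin(π/66) = 0.0475819.
ω* = 2 / (1 + 0.0475819) = 2 / 1.0475819 ≈ 1.909159.
ρ_SOR = ω* − 1 ≈ 0.909159.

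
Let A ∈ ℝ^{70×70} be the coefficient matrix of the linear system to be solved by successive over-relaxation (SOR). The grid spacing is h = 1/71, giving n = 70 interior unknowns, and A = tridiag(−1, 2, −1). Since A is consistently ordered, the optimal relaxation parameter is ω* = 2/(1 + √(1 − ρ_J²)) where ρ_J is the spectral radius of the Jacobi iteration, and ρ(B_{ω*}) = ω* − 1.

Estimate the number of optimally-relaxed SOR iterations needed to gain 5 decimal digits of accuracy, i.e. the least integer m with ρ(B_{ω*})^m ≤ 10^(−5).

B_J for the 70×70 system has eigenvalues cos(kπ/71); ρ_J = cos(π/71) = 0.9990212.
√(1−ρ_J²) = |sin(π/71)| = 0.0442333
ω* = 2 / (1 + 0.0442333) = 2 / 1.0442333 ≈ 1.9152808.
and ρ(B_{ω*}) = 1.9152808 − 1 = 0.9152808.
m ≥ 5·ln10 / (−ln 0.9152808) = 130.053; smallest integer m = 131.

m = 131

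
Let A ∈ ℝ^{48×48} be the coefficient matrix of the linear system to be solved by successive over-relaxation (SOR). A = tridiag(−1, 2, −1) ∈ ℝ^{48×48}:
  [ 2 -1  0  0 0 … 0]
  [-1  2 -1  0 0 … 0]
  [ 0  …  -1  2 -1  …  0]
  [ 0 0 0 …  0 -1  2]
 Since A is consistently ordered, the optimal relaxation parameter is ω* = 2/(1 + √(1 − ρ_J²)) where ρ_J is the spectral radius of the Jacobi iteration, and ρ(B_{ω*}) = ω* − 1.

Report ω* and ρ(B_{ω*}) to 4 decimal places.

½·tridiag(1,0,1) at n=48: λ_k = cos(kπ/49); max |λ| at k=1 ⇒ ρ_J = cos(π/49) ≈ 0.9979.
root = sin(π/49) = 0.06407  (since 1−cos² = sin²).
Then 2/(1+√(1−ρ_J²)) = 2/(1+0.06407); ω* = 2/1.06407 = 1.8796.
ρ(B_{ω*}) = ω*−1 = 0.8796

ω* = 1.8796, ρ_SOR = 0.8796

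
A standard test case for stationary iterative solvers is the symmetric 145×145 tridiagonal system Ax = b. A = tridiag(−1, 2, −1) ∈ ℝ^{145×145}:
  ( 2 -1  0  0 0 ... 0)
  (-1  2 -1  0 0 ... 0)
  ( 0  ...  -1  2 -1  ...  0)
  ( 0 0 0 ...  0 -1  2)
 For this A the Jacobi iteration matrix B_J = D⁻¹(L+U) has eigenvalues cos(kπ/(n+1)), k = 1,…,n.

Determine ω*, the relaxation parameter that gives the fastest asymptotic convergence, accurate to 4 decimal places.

B_J for the 145×145 system has eigenvalues cos(kπ/146); ρ_J = cos(π/146) = 0.9998.
√(1 − cos²(π/146)) = sin(π/146) ≈ 0.02152.
So ω* = 2/1.02152 = 1.9579 (Young).
ρ_SOR = ω* − 1 = 1.9579 − 1 = 0.9579.

ω* = 1.9579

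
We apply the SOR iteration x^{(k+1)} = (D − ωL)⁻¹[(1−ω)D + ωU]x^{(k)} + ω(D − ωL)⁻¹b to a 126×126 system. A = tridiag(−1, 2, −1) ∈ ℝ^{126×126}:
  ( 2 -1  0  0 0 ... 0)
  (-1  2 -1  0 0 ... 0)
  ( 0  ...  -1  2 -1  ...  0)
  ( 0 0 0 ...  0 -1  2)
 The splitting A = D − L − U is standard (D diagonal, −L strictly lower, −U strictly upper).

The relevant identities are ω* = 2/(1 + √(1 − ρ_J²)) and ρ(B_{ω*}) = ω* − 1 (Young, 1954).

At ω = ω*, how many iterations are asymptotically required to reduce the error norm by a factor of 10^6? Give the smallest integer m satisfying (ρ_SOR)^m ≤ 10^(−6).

[ρ_J] n=126: ρ(B_J) = cos(π/(n+1)) = cos(π/127) = 0.9996941.
√(1−ρ_J²) simplifies to sin(π/127) = 0.0247344.
ω* = 2/(1+0.0247344) = 1.9517252
and ρ(B_{ω*}) = 1.9517252 − 1 = 0.9517252.
(0.9517252)^m ≤ 10^{−6}  ⇒  m·ln(0.9517252) ≤ −6·ln10  ⇒  m ≥ 279.220  ⇒  m = 280

m = 280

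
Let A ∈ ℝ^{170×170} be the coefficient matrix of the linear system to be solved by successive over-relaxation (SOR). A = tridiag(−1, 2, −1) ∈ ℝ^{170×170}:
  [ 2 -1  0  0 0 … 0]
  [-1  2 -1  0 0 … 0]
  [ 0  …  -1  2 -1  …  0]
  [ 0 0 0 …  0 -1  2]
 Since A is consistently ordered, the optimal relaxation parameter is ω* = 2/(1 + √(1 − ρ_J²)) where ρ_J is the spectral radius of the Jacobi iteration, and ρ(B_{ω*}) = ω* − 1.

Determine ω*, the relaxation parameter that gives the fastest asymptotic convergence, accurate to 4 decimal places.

B_J for the 170×170 system has eigenvalues cos(kπ/171); ρ_J = cos(π/171) = 0.9998.
√(1−ρ_J²) simplifies to sin(π/171) = 0.01837.
[ω*] 2 ÷ (1 + 0.01837) = 2 ÷ 1.01837 = 1.9639.
and ρ(B_{ω*}) = 1.9639 − 1 = 0.9639.

ω* = 1.9639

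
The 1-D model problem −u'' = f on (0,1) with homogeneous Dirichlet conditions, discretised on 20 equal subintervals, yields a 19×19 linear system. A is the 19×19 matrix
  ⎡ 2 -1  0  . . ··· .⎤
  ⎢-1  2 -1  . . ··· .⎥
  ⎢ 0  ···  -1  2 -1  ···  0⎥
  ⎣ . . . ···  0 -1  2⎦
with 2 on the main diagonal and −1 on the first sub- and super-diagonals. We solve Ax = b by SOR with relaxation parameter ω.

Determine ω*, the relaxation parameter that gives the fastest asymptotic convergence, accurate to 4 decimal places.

ω* = 1.7295

n=19: λ(B_J) = 1 − λ(A)/2 = cos(kπ/20); k=1 gives ρ_J = 0.9877.
1 − cos²(π/20) = sin²(π/20) ⇒ √(1−ρ_J²) = sin(π/20) = 0.15643.
So ω* = 2/1.15643 = 1.7295 (Young).
[ρ_SOR] ω* − 1 = 0.7295.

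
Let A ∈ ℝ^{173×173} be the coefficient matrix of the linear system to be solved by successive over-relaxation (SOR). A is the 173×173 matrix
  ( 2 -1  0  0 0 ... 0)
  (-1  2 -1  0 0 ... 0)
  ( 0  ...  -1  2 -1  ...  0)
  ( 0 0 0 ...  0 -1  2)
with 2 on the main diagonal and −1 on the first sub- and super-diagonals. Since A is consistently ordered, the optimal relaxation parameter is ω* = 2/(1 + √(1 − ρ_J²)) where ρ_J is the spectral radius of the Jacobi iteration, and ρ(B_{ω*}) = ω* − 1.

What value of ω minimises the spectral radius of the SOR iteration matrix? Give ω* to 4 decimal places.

ω* = 1.9645

½·tridiag(1,0,1) at n=173: λ_k = cos(kπ/174); max |λ| at k=1 ⇒ ρ_J = cos(π/174) ≈ 0.9998.
√(1−ρ_J²) = |sin(π/174)| = 0.01805
So ω* = 2/1.01805 = 1.9645 (Young).
ρ(B_{ω*}) = ω*−1 = 0.9645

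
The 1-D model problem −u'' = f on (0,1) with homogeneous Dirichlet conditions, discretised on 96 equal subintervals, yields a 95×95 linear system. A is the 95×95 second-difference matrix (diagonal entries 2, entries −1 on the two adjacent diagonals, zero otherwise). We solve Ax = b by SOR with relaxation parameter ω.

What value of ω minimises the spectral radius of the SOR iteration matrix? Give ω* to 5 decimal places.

½·tridiag(1,0,1) at n=95: λ_k = cos(kπ/96); max |λ| at k=1 ⇒ ρ_J = cos(π/96) ≈ 0.99946.
√(1−ρ_J²) simplifies to sin(π/96) = 0.032719.
ω* = 2/(1 + 0.032719) = 2/1.032719 = 1.93664.
ρ_SOR = ω* − 1 = 1.93664 − 1 = 0.93664.

ω* = 1.93664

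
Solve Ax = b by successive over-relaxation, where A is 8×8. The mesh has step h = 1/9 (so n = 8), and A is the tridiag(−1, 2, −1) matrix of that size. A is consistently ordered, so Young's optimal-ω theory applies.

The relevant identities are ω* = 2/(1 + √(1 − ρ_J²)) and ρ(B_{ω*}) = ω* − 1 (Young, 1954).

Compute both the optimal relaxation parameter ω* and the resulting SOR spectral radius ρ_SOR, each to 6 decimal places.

ω* = 1.490291, ρ_SOR = 0.490291

n=8: λ(B_J) = 1 − λ(A)/2 = cos(kπ/9); k=1 gives ρ_J = 0.939693.
√(1 − cos²(π/9)) = sin(π/9) ≈ 0.3420201.
Young: ω* = 2/(1+√(1−ρ_J²)) = 2/(1+0.3420201) = 2/1.3420201 = 1.490291.
ρ(B_{ω*}) = ω*−1 = 0.490291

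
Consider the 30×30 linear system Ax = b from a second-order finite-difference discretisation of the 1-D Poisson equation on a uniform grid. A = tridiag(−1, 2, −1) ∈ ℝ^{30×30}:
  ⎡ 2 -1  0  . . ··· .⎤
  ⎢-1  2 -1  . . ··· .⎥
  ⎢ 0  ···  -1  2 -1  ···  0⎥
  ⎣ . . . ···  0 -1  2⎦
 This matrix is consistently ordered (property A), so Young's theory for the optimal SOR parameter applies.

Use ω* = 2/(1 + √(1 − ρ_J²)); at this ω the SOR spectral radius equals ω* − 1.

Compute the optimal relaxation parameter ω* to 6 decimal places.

n=30: λ(B_J) = 1 − λ(A)/2 = cos(kπ/31); k=1 gives ρ_J = 0.994869.
√(1−ρ_J²) simplifies to sin(π/31) = 0.1011683.
[ω*] 2 ÷ (1 + 0.1011683) = 2 ÷ 1.1011683 = 1.816253.
ρ_SOR = ω* − 1 ≈ 0.816253.

ω* = 1.816253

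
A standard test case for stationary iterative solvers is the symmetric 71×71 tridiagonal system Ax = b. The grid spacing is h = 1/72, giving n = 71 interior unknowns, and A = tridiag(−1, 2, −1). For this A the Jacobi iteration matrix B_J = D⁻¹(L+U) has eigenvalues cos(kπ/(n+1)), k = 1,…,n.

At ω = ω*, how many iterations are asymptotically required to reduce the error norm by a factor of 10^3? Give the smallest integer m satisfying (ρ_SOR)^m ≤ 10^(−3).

[ρ_J] n=71: ρ(B_J) = cos(π/(n+1)) = cos(π/72) = 0.9990482.
√(1 − cos²(π/72)) = sin(π/72) ≈ 0.0436194.
ω* = 2 / (1 + 0.0436194) = 2 / 1.0436194 ≈ 1.9164075.
[ρ_SOR] ω* − 1 = 0.9164075.
m ≥ 3·ln10 / (−ln 0.9164075) = 79.132; smallest integer m = 80.

m = 80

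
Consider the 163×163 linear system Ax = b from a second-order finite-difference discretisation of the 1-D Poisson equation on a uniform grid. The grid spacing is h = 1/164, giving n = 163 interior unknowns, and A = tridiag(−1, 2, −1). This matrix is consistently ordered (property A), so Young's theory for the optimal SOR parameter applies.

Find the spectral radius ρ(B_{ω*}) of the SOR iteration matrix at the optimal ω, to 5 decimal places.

ρ_SOR = 0.96241

B_J for the 163×163 system has eigenvalues cos(kπ/164); ρ_J = cos(π/164) = 0.99982.
1 − cos²(π/164) = sin²(π/164) ⇒ √(1−ρ_J²) = sin(π/164) = 0.019155.
Then 2/(1+√(1−ρ_J²)) = 2/(1+0.019155); ω* = 2/1.019155 = 1.96241.
ρ(B_{ω*}) = ω*−1 = 0.96241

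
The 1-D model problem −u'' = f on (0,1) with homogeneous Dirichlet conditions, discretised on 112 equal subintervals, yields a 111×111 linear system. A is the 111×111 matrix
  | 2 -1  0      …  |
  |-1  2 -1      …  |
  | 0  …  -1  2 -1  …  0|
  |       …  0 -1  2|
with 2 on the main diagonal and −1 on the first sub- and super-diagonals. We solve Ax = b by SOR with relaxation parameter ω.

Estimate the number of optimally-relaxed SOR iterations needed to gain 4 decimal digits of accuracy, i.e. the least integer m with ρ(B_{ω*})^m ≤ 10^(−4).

m = 165

B_J for the 111×111 system has eigenvalues cos(kπ/112); ρ_J = cos(π/112) = 0.9996066.
root = sin(π/112) = 0.0280463  (since 1−cos² = sin²).
ω* = 2/(1 + 0.0280463) = 2/1.0280463 = 1.9454377.
Hence ρ(B_{ω*}) = 1.9454377 − 1 = 0.9454377.
Need (0.9454377)^m ≤ 10^(−4): m ≥ 4·ln10/|ln 0.9454377| = 9.21034/0.0561073 = 164.156 ⇒ m = 165.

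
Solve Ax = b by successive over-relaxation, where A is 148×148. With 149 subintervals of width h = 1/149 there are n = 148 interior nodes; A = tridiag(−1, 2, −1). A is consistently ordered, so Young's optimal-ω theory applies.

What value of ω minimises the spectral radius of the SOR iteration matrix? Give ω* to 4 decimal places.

ω* = 1.9587

ρ_J = max_k |cos(kπ/149)| = cos(π/149) = 0.9998
√(1−ρ_J²) = |sin(π/149)| = 0.02108
ω* = 2/(1 + 0.02108) = 2/1.02108 = 1.9587.
ρ_SOR = ω* − 1 = 1.9587 − 1 = 0.9587.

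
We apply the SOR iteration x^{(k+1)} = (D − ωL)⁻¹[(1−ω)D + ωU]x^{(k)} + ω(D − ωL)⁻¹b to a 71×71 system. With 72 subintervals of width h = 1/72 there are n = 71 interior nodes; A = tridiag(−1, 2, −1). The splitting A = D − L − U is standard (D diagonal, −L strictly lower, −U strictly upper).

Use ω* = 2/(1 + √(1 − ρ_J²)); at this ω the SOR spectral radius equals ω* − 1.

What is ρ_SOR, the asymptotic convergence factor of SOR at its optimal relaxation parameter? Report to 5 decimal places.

B_J for the 71×71 system has eigenvalues cos(kπ/72); ρ_J = cos(π/72) = 0.99905.
√(1 − cos²(π/72)) = sin(π/72) ≈ 0.043619.
So ω* = 2/1.043619 = 1.91641 (Young).
ρ(B_{ω*}) = ω*−1 = 0.91641

ρ_SOR = 0.91641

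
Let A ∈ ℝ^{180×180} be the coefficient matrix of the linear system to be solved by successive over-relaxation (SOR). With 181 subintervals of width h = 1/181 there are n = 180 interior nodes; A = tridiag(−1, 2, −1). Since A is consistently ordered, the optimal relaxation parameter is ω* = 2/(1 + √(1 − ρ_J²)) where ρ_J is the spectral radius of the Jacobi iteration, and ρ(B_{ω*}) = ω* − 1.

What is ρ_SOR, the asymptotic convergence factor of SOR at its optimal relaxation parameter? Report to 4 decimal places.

ρ_SOR = 0.9659

[ρ_J] n=180: ρ(B_J) = cos(π/(n+1)) = cos(π/181) = 0.9998.
√(1 − cos²(π/181)) = sin(π/181) ≈ 0.01736.
Young: ω* = 2/(1+√(1−ρ_J²)) = 2/(1+0.01736) = 2/1.01736 = 1.9659.
At ω = 1.9659 every |λ(B_ω)| = ω−1, so ρ_SOR = 0.9659.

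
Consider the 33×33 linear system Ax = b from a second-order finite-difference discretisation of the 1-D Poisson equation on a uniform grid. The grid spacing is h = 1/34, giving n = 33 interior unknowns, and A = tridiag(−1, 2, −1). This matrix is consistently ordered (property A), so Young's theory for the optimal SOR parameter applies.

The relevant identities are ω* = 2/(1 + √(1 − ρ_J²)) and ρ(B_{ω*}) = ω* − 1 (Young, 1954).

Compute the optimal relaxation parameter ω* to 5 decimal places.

With n=33, ρ(Jacobi) = cos(π/34) = 0.99573.
√(1−ρ_J²) = |sin(π/34)| = 0.092268
ω* = 2/(1 + 0.092268) = 2/1.092268 = 1.83105.
ρ(B_{ω*}) = ω*−1 = 0.83105

ω* = 1.83105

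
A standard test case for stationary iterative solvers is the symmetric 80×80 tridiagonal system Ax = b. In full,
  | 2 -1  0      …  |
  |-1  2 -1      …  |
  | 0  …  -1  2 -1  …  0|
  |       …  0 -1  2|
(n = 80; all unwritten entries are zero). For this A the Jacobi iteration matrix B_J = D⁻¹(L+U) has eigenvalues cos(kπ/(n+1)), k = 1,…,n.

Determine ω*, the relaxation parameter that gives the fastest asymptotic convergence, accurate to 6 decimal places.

B_J for the 80×80 system has eigenvalues cos(kπ/81); ρ_J = cos(π/81) = 0.999248.
√(1 − cos²(π/81)) = sin(π/81) ≈ 0.0387754.
ω* = 2/(1+0.0387754) = 1.925344
At ω = 1.925344 every |λ(B_ω)| = ω−1, so ρ_SOR = 0.925344.

ω* = 1.925344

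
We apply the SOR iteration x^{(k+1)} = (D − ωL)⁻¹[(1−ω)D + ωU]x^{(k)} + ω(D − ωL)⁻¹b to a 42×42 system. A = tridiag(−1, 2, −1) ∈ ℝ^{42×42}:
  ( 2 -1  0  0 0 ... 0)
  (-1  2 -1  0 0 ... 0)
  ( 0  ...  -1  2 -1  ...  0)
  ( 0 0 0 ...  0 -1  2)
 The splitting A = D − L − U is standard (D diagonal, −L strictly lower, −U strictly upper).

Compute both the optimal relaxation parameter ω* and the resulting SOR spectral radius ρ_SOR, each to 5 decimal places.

ρ_J = max_k |cos(kπ/43)| = cos(π/43) = 0.99733
√(1−ρ_J²) simplifies to sin(π/43) = 0.072995.
ω* = 2 / (1 + 0.072995) = 2 / 1.072995 ≈ 1.86394.
[ρ_SOR] ω* − 1 = 0.86394.

ω* = 1.86394, ρ_SOR = 0.86394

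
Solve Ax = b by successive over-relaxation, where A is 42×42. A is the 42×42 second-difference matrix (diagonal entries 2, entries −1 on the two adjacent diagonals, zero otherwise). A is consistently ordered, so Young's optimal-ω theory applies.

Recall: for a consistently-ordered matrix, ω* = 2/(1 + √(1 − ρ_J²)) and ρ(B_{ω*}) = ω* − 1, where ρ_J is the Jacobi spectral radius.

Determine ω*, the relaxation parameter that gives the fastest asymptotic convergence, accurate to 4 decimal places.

½·tridiag(1,0,1) at n=42: λ_k = cos(kπ/43); max |λ| at k=1 ⇒ ρ_J = cos(π/43) ≈ 0.9973.
√(1 − cos²(π/43)) = sin(π/43) ≈ 0.07300.
Then 2/(1+√(1−ρ_J²)) = 2/(1+0.07300); ω* = 2/1.07300 = 1.8639.
Hence ρ(B_{ω*}) = 1.8639 − 1 = 0.8639.

ω* = 1.8639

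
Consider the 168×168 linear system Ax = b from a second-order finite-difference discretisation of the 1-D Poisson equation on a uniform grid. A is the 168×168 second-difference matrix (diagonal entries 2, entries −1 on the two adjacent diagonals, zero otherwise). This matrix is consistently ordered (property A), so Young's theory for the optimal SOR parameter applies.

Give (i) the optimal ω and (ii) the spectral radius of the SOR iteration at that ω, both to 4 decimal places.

ρ_J = max_k |cos(kπ/169)| = cos(π/169) = 0.9998
√(1 − cos²(π/169)) = sin(π/169) ≈ 0.01859.
Young: ω* = 2/(1+√(1−ρ_J²)) = 2/(1+0.01859) = 2/1.01859 = 1.9635.
[ρ_SOR] ω* − 1 = 0.9635.

ω* = 1.9635, ρ_SOR = 0.9635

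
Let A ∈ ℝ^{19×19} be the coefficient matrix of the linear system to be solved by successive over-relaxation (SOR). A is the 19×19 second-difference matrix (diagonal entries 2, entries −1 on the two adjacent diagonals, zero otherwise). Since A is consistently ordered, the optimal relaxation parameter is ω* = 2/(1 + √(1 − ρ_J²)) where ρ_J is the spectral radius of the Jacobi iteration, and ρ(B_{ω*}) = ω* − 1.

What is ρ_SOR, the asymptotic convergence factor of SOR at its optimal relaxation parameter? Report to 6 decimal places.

ρ_SOR = 0.729454

With n=19, ρ(Jacobi) = cos(π/20) = 0.987688.
root = sin(π/20) = 0.1564345  (since 1−cos² = sin²).
ω* = 2/(1+0.1564345) = 1.729454
ρ_SOR = ω* − 1 ≈ 0.729454.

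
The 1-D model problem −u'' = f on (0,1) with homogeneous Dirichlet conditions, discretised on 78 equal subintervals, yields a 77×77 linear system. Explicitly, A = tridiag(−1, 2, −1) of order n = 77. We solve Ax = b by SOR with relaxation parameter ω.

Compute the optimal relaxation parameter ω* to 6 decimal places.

ω* = 1.922585

n=77: λ(B_J) = 1 − λ(A)/2 = cos(kπ/78); k=1 gives ρ_J = 0.999189.
1 − cos²(π/78) = sin²(π/78) ⇒ √(1−ρ_J²) = sin(π/78) = 0.0402659.
Young: ω* = 2/(1+√(1−ρ_J²)) = 2/(1+0.0402659) = 2/1.0402659 = 1.922585.
[ρ_SOR] ω* − 1 = 0.922585.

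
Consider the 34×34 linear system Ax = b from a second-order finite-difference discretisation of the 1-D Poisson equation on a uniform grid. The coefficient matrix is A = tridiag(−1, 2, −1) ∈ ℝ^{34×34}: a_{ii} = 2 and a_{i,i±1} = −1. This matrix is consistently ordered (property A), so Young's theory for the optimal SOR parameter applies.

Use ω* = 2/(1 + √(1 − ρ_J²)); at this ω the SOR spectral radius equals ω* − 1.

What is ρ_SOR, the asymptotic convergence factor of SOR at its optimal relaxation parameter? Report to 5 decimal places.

ρ_SOR = 0.83547

ρ_J = max_k |cos(kπ/35)| = cos(π/35) = 0.99597
1 − cos²(π/35) = sin²(π/35) ⇒ √(1−ρ_J²) = sin(π/35) = 0.089639.
ω* = 2/(1 + 0.089639) = 2/1.089639 = 1.83547.
At ω = 1.83547 every |λ(B_ω)| = ω−1, so ρ_SOR = 0.83547.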